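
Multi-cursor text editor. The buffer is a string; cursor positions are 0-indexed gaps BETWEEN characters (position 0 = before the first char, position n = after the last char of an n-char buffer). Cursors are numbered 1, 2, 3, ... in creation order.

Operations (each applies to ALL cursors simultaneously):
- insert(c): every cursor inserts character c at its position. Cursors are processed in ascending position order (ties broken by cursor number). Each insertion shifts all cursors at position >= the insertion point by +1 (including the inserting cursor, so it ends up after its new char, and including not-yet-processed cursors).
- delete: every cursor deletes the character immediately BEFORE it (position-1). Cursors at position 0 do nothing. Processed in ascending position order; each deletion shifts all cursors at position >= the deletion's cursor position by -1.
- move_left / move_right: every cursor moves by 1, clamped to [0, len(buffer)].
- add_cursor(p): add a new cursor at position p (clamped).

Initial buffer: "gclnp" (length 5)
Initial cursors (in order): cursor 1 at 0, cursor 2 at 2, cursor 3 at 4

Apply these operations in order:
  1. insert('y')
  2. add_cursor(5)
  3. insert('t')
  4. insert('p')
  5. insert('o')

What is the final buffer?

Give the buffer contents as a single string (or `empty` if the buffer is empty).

After op 1 (insert('y')): buffer="ygcylnyp" (len 8), cursors c1@1 c2@4 c3@7, authorship 1..2..3.
After op 2 (add_cursor(5)): buffer="ygcylnyp" (len 8), cursors c1@1 c2@4 c4@5 c3@7, authorship 1..2..3.
After op 3 (insert('t')): buffer="ytgcytltnytp" (len 12), cursors c1@2 c2@6 c4@8 c3@11, authorship 11..22.4.33.
After op 4 (insert('p')): buffer="ytpgcytpltpnytpp" (len 16), cursors c1@3 c2@8 c4@11 c3@15, authorship 111..222.44.333.
After op 5 (insert('o')): buffer="ytpogcytpoltponytpop" (len 20), cursors c1@4 c2@10 c4@14 c3@19, authorship 1111..2222.444.3333.

Answer: ytpogcytpoltponytpop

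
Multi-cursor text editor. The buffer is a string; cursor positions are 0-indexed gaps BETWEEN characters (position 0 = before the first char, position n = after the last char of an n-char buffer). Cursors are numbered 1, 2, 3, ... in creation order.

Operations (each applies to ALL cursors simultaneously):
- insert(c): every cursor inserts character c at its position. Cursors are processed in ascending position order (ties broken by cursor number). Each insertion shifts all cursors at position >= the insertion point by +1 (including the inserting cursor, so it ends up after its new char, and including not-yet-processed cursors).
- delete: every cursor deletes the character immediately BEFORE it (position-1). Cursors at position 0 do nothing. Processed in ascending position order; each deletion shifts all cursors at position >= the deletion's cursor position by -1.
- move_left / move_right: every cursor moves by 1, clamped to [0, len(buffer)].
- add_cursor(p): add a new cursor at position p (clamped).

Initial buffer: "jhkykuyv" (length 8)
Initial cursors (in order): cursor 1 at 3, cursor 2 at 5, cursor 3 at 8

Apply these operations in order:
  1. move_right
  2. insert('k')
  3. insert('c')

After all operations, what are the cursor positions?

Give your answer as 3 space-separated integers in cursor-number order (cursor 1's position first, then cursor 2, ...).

Answer: 6 10 14

Derivation:
After op 1 (move_right): buffer="jhkykuyv" (len 8), cursors c1@4 c2@6 c3@8, authorship ........
After op 2 (insert('k')): buffer="jhkykkukyvk" (len 11), cursors c1@5 c2@8 c3@11, authorship ....1..2..3
After op 3 (insert('c')): buffer="jhkykckukcyvkc" (len 14), cursors c1@6 c2@10 c3@14, authorship ....11..22..33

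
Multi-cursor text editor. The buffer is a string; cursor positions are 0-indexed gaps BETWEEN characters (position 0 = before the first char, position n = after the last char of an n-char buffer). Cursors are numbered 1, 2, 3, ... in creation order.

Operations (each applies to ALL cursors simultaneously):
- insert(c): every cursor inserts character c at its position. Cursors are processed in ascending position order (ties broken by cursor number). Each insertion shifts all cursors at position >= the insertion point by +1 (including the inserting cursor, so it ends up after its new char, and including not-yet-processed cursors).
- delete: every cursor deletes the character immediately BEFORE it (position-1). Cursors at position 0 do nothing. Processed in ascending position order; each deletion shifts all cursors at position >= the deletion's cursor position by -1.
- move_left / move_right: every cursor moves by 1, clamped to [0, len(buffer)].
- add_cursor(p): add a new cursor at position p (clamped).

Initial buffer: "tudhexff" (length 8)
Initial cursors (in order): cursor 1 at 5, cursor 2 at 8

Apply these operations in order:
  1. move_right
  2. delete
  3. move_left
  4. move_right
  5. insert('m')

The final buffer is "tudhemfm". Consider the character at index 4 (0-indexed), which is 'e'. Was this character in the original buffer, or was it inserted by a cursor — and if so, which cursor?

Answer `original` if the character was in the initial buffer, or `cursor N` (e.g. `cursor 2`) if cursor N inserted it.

Answer: original

Derivation:
After op 1 (move_right): buffer="tudhexff" (len 8), cursors c1@6 c2@8, authorship ........
After op 2 (delete): buffer="tudhef" (len 6), cursors c1@5 c2@6, authorship ......
After op 3 (move_left): buffer="tudhef" (len 6), cursors c1@4 c2@5, authorship ......
After op 4 (move_right): buffer="tudhef" (len 6), cursors c1@5 c2@6, authorship ......
After op 5 (insert('m')): buffer="tudhemfm" (len 8), cursors c1@6 c2@8, authorship .....1.2
Authorship (.=original, N=cursor N): . . . . . 1 . 2
Index 4: author = original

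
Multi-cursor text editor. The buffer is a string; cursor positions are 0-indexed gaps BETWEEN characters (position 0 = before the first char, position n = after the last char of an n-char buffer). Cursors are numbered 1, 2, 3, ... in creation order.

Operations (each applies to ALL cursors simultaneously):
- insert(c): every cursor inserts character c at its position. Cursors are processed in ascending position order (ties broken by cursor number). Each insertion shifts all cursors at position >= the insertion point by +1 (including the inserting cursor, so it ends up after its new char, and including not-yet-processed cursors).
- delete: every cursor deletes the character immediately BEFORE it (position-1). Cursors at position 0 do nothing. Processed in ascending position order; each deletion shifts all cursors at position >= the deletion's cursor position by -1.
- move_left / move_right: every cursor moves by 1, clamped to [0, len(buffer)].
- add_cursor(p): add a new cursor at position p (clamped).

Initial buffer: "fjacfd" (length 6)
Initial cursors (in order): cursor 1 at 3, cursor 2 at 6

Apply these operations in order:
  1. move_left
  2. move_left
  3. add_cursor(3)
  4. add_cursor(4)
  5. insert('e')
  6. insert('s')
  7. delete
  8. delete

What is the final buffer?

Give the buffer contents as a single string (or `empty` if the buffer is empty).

After op 1 (move_left): buffer="fjacfd" (len 6), cursors c1@2 c2@5, authorship ......
After op 2 (move_left): buffer="fjacfd" (len 6), cursors c1@1 c2@4, authorship ......
After op 3 (add_cursor(3)): buffer="fjacfd" (len 6), cursors c1@1 c3@3 c2@4, authorship ......
After op 4 (add_cursor(4)): buffer="fjacfd" (len 6), cursors c1@1 c3@3 c2@4 c4@4, authorship ......
After op 5 (insert('e')): buffer="fejaeceefd" (len 10), cursors c1@2 c3@5 c2@8 c4@8, authorship .1..3.24..
After op 6 (insert('s')): buffer="fesjaesceessfd" (len 14), cursors c1@3 c3@7 c2@12 c4@12, authorship .11..33.2424..
After op 7 (delete): buffer="fejaeceefd" (len 10), cursors c1@2 c3@5 c2@8 c4@8, authorship .1..3.24..
After op 8 (delete): buffer="fjacfd" (len 6), cursors c1@1 c3@3 c2@4 c4@4, authorship ......

Answer: fjacfd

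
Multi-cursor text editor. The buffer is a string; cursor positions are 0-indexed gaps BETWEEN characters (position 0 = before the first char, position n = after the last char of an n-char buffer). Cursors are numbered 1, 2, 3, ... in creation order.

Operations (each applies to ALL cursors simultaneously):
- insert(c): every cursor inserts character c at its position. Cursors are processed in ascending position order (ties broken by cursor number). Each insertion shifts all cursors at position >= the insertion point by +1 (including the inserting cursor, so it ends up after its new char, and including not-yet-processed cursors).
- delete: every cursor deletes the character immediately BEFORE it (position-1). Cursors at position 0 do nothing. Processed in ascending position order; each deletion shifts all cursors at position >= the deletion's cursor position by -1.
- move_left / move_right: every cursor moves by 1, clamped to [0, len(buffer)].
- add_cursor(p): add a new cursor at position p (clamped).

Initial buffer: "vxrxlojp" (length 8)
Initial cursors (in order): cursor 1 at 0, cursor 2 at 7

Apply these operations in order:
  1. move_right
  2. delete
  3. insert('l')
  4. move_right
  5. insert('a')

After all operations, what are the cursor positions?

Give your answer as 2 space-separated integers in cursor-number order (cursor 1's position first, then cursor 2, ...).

After op 1 (move_right): buffer="vxrxlojp" (len 8), cursors c1@1 c2@8, authorship ........
After op 2 (delete): buffer="xrxloj" (len 6), cursors c1@0 c2@6, authorship ......
After op 3 (insert('l')): buffer="lxrxlojl" (len 8), cursors c1@1 c2@8, authorship 1......2
After op 4 (move_right): buffer="lxrxlojl" (len 8), cursors c1@2 c2@8, authorship 1......2
After op 5 (insert('a')): buffer="lxarxlojla" (len 10), cursors c1@3 c2@10, authorship 1.1.....22

Answer: 3 10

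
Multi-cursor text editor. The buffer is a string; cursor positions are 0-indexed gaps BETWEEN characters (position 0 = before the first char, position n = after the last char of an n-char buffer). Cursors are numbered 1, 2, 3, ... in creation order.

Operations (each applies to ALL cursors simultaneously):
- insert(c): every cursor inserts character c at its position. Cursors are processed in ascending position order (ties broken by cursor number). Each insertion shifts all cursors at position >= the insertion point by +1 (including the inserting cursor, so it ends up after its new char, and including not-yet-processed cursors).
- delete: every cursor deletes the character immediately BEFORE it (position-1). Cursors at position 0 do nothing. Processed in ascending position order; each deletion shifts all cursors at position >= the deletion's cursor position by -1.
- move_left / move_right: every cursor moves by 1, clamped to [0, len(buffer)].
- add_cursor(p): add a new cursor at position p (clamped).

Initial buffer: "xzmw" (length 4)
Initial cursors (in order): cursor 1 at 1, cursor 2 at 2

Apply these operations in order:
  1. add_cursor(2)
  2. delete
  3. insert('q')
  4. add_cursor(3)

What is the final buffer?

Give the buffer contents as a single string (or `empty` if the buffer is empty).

After op 1 (add_cursor(2)): buffer="xzmw" (len 4), cursors c1@1 c2@2 c3@2, authorship ....
After op 2 (delete): buffer="mw" (len 2), cursors c1@0 c2@0 c3@0, authorship ..
After op 3 (insert('q')): buffer="qqqmw" (len 5), cursors c1@3 c2@3 c3@3, authorship 123..
After op 4 (add_cursor(3)): buffer="qqqmw" (len 5), cursors c1@3 c2@3 c3@3 c4@3, authorship 123..

Answer: qqqmw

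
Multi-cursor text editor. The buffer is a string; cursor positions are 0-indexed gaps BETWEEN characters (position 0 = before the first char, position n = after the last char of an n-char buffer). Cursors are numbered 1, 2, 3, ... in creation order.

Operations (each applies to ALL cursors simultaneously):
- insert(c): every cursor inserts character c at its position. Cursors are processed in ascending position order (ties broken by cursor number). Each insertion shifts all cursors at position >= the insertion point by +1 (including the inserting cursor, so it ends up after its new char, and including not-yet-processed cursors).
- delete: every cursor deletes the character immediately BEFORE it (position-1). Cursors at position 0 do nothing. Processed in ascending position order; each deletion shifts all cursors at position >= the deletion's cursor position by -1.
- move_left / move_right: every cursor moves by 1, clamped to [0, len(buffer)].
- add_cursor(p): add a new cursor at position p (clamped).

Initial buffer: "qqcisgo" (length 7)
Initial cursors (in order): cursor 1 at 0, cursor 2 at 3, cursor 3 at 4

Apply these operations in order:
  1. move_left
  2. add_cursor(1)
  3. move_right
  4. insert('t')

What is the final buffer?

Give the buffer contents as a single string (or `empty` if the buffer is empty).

Answer: qtqtctitsgo

Derivation:
After op 1 (move_left): buffer="qqcisgo" (len 7), cursors c1@0 c2@2 c3@3, authorship .......
After op 2 (add_cursor(1)): buffer="qqcisgo" (len 7), cursors c1@0 c4@1 c2@2 c3@3, authorship .......
After op 3 (move_right): buffer="qqcisgo" (len 7), cursors c1@1 c4@2 c2@3 c3@4, authorship .......
After op 4 (insert('t')): buffer="qtqtctitsgo" (len 11), cursors c1@2 c4@4 c2@6 c3@8, authorship .1.4.2.3...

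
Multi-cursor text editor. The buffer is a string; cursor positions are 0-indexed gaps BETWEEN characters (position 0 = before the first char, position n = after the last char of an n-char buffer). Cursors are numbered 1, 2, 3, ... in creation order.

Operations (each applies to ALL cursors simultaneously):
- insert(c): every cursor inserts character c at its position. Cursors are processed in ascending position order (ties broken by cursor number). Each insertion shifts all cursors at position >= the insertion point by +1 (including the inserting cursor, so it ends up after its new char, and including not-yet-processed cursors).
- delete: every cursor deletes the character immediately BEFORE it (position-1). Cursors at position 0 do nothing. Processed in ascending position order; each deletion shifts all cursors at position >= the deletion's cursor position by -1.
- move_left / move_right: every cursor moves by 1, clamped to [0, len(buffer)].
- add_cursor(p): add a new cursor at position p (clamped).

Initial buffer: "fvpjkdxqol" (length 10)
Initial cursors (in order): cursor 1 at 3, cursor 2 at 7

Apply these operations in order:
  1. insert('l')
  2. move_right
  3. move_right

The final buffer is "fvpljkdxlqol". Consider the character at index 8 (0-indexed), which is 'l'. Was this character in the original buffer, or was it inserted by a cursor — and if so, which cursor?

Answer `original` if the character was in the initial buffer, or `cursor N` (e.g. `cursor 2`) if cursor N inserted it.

After op 1 (insert('l')): buffer="fvpljkdxlqol" (len 12), cursors c1@4 c2@9, authorship ...1....2...
After op 2 (move_right): buffer="fvpljkdxlqol" (len 12), cursors c1@5 c2@10, authorship ...1....2...
After op 3 (move_right): buffer="fvpljkdxlqol" (len 12), cursors c1@6 c2@11, authorship ...1....2...
Authorship (.=original, N=cursor N): . . . 1 . . . . 2 . . .
Index 8: author = 2

Answer: cursor 2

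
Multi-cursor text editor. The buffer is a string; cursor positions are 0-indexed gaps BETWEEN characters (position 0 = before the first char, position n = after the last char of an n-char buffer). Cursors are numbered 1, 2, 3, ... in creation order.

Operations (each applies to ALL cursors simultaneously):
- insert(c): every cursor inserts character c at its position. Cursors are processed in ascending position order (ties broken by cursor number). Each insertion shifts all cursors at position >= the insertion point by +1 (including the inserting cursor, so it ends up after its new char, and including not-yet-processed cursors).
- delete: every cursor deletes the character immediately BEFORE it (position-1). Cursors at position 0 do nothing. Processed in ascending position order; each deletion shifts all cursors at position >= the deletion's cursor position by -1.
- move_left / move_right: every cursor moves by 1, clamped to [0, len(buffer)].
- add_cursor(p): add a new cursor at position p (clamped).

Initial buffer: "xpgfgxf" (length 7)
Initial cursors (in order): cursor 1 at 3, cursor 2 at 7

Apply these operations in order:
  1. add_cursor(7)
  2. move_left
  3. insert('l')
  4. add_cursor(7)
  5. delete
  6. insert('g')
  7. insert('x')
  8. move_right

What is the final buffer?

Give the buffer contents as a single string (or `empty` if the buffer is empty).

Answer: xpgxgfggggxxxf

Derivation:
After op 1 (add_cursor(7)): buffer="xpgfgxf" (len 7), cursors c1@3 c2@7 c3@7, authorship .......
After op 2 (move_left): buffer="xpgfgxf" (len 7), cursors c1@2 c2@6 c3@6, authorship .......
After op 3 (insert('l')): buffer="xplgfgxllf" (len 10), cursors c1@3 c2@9 c3@9, authorship ..1....23.
After op 4 (add_cursor(7)): buffer="xplgfgxllf" (len 10), cursors c1@3 c4@7 c2@9 c3@9, authorship ..1....23.
After op 5 (delete): buffer="xpgfgf" (len 6), cursors c1@2 c2@5 c3@5 c4@5, authorship ......
After op 6 (insert('g')): buffer="xpggfggggf" (len 10), cursors c1@3 c2@9 c3@9 c4@9, authorship ..1...234.
After op 7 (insert('x')): buffer="xpgxgfggggxxxf" (len 14), cursors c1@4 c2@13 c3@13 c4@13, authorship ..11...234234.
After op 8 (move_right): buffer="xpgxgfggggxxxf" (len 14), cursors c1@5 c2@14 c3@14 c4@14, authorship ..11...234234.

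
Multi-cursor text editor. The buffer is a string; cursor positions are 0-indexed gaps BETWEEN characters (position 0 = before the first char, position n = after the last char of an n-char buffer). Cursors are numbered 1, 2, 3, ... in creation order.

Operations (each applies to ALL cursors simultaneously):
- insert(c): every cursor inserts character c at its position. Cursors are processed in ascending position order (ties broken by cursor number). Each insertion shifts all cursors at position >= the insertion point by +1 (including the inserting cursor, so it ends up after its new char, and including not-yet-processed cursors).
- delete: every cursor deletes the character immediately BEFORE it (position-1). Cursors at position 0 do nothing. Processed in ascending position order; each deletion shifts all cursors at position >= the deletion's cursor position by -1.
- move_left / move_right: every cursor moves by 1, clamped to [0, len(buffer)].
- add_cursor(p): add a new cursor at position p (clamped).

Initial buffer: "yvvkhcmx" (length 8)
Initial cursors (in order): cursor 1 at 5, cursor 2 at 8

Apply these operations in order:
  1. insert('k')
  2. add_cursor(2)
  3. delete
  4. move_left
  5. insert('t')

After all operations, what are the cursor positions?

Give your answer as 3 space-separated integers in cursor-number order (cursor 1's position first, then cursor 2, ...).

Answer: 5 9 1

Derivation:
After op 1 (insert('k')): buffer="yvvkhkcmxk" (len 10), cursors c1@6 c2@10, authorship .....1...2
After op 2 (add_cursor(2)): buffer="yvvkhkcmxk" (len 10), cursors c3@2 c1@6 c2@10, authorship .....1...2
After op 3 (delete): buffer="yvkhcmx" (len 7), cursors c3@1 c1@4 c2@7, authorship .......
After op 4 (move_left): buffer="yvkhcmx" (len 7), cursors c3@0 c1@3 c2@6, authorship .......
After op 5 (insert('t')): buffer="tyvkthcmtx" (len 10), cursors c3@1 c1@5 c2@9, authorship 3...1...2.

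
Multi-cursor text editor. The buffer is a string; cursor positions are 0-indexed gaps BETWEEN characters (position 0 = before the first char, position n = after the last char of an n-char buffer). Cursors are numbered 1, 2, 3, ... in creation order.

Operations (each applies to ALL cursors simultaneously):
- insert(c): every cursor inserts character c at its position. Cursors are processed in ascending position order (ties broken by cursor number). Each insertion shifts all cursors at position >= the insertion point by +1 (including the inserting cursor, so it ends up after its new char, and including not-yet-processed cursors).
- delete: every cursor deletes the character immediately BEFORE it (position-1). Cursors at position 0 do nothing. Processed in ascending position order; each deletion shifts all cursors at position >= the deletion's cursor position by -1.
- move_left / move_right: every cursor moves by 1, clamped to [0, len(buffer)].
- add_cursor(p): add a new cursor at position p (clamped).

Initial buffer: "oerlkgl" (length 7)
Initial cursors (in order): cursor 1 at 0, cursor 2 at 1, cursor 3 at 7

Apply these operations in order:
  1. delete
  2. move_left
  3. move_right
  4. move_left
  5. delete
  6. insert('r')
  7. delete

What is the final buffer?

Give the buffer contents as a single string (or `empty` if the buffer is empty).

Answer: erlg

Derivation:
After op 1 (delete): buffer="erlkg" (len 5), cursors c1@0 c2@0 c3@5, authorship .....
After op 2 (move_left): buffer="erlkg" (len 5), cursors c1@0 c2@0 c3@4, authorship .....
After op 3 (move_right): buffer="erlkg" (len 5), cursors c1@1 c2@1 c3@5, authorship .....
After op 4 (move_left): buffer="erlkg" (len 5), cursors c1@0 c2@0 c3@4, authorship .....
After op 5 (delete): buffer="erlg" (len 4), cursors c1@0 c2@0 c3@3, authorship ....
After op 6 (insert('r')): buffer="rrerlrg" (len 7), cursors c1@2 c2@2 c3@6, authorship 12...3.
After op 7 (delete): buffer="erlg" (len 4), cursors c1@0 c2@0 c3@3, authorship ....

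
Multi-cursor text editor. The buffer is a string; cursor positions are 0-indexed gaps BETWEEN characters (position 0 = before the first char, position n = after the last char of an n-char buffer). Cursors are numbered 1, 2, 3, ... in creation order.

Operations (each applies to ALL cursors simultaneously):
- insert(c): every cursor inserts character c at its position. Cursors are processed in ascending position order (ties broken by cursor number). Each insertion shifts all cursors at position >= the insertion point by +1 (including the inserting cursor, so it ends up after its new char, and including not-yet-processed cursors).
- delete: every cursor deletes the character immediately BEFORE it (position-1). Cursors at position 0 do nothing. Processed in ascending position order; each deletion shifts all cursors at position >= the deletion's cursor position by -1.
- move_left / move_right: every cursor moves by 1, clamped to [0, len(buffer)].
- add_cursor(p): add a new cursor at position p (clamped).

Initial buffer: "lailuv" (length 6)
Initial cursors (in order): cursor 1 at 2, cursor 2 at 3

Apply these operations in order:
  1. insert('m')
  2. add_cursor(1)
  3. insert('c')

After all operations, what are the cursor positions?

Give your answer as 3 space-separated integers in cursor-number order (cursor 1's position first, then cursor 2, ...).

Answer: 5 8 2

Derivation:
After op 1 (insert('m')): buffer="lamimluv" (len 8), cursors c1@3 c2@5, authorship ..1.2...
After op 2 (add_cursor(1)): buffer="lamimluv" (len 8), cursors c3@1 c1@3 c2@5, authorship ..1.2...
After op 3 (insert('c')): buffer="lcamcimcluv" (len 11), cursors c3@2 c1@5 c2@8, authorship .3.11.22...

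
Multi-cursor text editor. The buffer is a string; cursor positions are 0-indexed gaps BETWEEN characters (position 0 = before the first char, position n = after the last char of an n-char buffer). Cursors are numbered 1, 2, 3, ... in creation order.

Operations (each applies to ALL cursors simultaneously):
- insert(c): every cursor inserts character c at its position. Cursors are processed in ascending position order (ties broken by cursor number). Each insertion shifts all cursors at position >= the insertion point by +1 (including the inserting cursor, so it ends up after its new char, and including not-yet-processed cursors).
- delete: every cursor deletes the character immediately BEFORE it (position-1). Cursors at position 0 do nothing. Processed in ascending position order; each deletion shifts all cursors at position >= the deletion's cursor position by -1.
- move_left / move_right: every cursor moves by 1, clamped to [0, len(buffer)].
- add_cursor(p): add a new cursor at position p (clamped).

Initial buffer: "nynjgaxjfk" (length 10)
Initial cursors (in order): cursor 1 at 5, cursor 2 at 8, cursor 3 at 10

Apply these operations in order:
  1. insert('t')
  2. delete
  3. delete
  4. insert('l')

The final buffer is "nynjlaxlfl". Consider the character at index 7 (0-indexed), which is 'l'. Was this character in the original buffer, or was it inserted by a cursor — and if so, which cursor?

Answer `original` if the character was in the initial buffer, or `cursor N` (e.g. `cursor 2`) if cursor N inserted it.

Answer: cursor 2

Derivation:
After op 1 (insert('t')): buffer="nynjgtaxjtfkt" (len 13), cursors c1@6 c2@10 c3@13, authorship .....1...2..3
After op 2 (delete): buffer="nynjgaxjfk" (len 10), cursors c1@5 c2@8 c3@10, authorship ..........
After op 3 (delete): buffer="nynjaxf" (len 7), cursors c1@4 c2@6 c3@7, authorship .......
After op 4 (insert('l')): buffer="nynjlaxlfl" (len 10), cursors c1@5 c2@8 c3@10, authorship ....1..2.3
Authorship (.=original, N=cursor N): . . . . 1 . . 2 . 3
Index 7: author = 2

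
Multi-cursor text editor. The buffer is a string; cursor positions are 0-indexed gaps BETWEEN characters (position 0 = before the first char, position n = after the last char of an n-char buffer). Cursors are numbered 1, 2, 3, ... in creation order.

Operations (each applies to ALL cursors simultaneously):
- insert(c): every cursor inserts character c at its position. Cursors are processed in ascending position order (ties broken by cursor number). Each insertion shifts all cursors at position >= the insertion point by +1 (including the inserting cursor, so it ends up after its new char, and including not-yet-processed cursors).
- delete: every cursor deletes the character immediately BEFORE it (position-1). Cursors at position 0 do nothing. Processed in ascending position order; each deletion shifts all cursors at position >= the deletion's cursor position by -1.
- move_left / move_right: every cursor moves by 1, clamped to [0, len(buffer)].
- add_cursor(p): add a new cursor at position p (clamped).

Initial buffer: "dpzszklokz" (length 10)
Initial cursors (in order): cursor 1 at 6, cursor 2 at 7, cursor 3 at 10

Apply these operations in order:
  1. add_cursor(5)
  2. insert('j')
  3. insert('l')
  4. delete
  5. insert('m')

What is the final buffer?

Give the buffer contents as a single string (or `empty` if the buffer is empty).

Answer: dpzszjmkjmljmokzjm

Derivation:
After op 1 (add_cursor(5)): buffer="dpzszklokz" (len 10), cursors c4@5 c1@6 c2@7 c3@10, authorship ..........
After op 2 (insert('j')): buffer="dpzszjkjljokzj" (len 14), cursors c4@6 c1@8 c2@10 c3@14, authorship .....4.1.2...3
After op 3 (insert('l')): buffer="dpzszjlkjlljlokzjl" (len 18), cursors c4@7 c1@10 c2@13 c3@18, authorship .....44.11.22...33
After op 4 (delete): buffer="dpzszjkjljokzj" (len 14), cursors c4@6 c1@8 c2@10 c3@14, authorship .....4.1.2...3
After op 5 (insert('m')): buffer="dpzszjmkjmljmokzjm" (len 18), cursors c4@7 c1@10 c2@13 c3@18, authorship .....44.11.22...33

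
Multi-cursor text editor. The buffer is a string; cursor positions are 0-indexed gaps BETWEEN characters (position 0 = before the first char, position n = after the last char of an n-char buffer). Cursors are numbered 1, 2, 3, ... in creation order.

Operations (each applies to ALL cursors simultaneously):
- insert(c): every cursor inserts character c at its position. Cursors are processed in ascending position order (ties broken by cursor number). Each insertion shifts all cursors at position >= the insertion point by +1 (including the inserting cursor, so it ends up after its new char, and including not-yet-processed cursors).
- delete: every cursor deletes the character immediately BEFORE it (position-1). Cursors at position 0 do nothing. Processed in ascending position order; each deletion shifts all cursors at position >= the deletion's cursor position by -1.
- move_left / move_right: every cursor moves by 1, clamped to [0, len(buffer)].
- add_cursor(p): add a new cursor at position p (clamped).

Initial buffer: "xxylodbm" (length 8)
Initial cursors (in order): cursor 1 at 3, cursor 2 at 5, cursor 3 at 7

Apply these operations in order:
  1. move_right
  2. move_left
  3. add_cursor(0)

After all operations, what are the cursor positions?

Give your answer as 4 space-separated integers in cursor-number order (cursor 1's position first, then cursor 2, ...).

Answer: 3 5 7 0

Derivation:
After op 1 (move_right): buffer="xxylodbm" (len 8), cursors c1@4 c2@6 c3@8, authorship ........
After op 2 (move_left): buffer="xxylodbm" (len 8), cursors c1@3 c2@5 c3@7, authorship ........
After op 3 (add_cursor(0)): buffer="xxylodbm" (len 8), cursors c4@0 c1@3 c2@5 c3@7, authorship ........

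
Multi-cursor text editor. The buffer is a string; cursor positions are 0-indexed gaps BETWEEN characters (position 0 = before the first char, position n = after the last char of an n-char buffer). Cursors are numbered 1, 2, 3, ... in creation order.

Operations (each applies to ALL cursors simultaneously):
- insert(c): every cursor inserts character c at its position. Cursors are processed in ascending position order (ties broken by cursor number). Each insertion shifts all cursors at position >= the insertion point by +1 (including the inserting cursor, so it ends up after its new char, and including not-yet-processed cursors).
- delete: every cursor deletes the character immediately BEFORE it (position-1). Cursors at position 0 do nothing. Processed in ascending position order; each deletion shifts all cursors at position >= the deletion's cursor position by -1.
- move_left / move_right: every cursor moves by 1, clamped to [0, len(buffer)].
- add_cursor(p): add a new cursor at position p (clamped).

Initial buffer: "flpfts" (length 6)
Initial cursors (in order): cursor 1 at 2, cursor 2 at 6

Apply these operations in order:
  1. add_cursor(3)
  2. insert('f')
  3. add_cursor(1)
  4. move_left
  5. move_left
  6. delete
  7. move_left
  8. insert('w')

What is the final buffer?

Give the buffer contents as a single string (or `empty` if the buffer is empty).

After op 1 (add_cursor(3)): buffer="flpfts" (len 6), cursors c1@2 c3@3 c2@6, authorship ......
After op 2 (insert('f')): buffer="flfpfftsf" (len 9), cursors c1@3 c3@5 c2@9, authorship ..1.3...2
After op 3 (add_cursor(1)): buffer="flfpfftsf" (len 9), cursors c4@1 c1@3 c3@5 c2@9, authorship ..1.3...2
After op 4 (move_left): buffer="flfpfftsf" (len 9), cursors c4@0 c1@2 c3@4 c2@8, authorship ..1.3...2
After op 5 (move_left): buffer="flfpfftsf" (len 9), cursors c4@0 c1@1 c3@3 c2@7, authorship ..1.3...2
After op 6 (delete): buffer="lpffsf" (len 6), cursors c1@0 c4@0 c3@1 c2@4, authorship ..3..2
After op 7 (move_left): buffer="lpffsf" (len 6), cursors c1@0 c3@0 c4@0 c2@3, authorship ..3..2
After op 8 (insert('w')): buffer="wwwlpfwfsf" (len 10), cursors c1@3 c3@3 c4@3 c2@7, authorship 134..32..2

Answer: wwwlpfwfsf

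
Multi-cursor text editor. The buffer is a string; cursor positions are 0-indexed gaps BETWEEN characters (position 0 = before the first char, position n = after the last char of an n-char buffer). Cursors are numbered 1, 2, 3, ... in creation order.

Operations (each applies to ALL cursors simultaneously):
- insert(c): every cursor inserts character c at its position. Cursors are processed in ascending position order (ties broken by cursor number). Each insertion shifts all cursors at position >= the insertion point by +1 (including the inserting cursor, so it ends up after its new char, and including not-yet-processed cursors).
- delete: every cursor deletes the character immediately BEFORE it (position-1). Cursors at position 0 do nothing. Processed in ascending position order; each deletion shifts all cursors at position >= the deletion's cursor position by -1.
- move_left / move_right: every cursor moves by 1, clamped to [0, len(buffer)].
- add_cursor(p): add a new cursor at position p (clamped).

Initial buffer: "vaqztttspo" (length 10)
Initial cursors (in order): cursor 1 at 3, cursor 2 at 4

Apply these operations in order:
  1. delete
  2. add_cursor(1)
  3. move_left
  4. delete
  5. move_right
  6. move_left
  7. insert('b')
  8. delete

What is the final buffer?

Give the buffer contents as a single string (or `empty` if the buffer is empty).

Answer: atttspo

Derivation:
After op 1 (delete): buffer="vatttspo" (len 8), cursors c1@2 c2@2, authorship ........
After op 2 (add_cursor(1)): buffer="vatttspo" (len 8), cursors c3@1 c1@2 c2@2, authorship ........
After op 3 (move_left): buffer="vatttspo" (len 8), cursors c3@0 c1@1 c2@1, authorship ........
After op 4 (delete): buffer="atttspo" (len 7), cursors c1@0 c2@0 c3@0, authorship .......
After op 5 (move_right): buffer="atttspo" (len 7), cursors c1@1 c2@1 c3@1, authorship .......
After op 6 (move_left): buffer="atttspo" (len 7), cursors c1@0 c2@0 c3@0, authorship .......
After op 7 (insert('b')): buffer="bbbatttspo" (len 10), cursors c1@3 c2@3 c3@3, authorship 123.......
After op 8 (delete): buffer="atttspo" (len 7), cursors c1@0 c2@0 c3@0, authorship .......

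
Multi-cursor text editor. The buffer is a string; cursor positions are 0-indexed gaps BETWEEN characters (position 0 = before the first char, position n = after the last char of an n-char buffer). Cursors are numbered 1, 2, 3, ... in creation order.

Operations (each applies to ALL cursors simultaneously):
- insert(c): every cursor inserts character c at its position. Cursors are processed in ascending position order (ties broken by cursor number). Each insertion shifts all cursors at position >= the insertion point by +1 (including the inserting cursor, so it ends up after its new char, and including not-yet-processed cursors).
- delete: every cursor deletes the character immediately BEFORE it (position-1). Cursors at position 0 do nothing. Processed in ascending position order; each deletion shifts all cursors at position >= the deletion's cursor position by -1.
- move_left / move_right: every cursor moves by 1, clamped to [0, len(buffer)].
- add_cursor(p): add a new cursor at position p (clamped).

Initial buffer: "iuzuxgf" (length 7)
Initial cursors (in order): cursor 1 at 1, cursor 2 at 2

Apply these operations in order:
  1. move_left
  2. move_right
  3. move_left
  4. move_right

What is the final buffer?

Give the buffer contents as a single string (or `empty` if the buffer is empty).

Answer: iuzuxgf

Derivation:
After op 1 (move_left): buffer="iuzuxgf" (len 7), cursors c1@0 c2@1, authorship .......
After op 2 (move_right): buffer="iuzuxgf" (len 7), cursors c1@1 c2@2, authorship .......
After op 3 (move_left): buffer="iuzuxgf" (len 7), cursors c1@0 c2@1, authorship .......
After op 4 (move_right): buffer="iuzuxgf" (len 7), cursors c1@1 c2@2, authorship .......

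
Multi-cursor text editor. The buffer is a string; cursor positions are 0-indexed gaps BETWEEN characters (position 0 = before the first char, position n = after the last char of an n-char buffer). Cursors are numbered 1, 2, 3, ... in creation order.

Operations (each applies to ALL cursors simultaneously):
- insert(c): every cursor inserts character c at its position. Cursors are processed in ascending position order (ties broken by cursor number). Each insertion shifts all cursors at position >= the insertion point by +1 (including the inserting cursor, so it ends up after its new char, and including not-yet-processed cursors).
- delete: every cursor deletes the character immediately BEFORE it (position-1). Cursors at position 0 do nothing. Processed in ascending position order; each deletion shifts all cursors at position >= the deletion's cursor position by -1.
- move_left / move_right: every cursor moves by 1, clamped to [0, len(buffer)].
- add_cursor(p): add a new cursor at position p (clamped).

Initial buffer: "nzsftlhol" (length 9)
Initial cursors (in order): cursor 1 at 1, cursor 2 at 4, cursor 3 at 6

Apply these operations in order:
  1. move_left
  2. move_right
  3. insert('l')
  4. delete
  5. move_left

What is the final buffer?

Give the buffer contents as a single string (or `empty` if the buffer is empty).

Answer: nzsftlhol

Derivation:
After op 1 (move_left): buffer="nzsftlhol" (len 9), cursors c1@0 c2@3 c3@5, authorship .........
After op 2 (move_right): buffer="nzsftlhol" (len 9), cursors c1@1 c2@4 c3@6, authorship .........
After op 3 (insert('l')): buffer="nlzsfltllhol" (len 12), cursors c1@2 c2@6 c3@9, authorship .1...2..3...
After op 4 (delete): buffer="nzsftlhol" (len 9), cursors c1@1 c2@4 c3@6, authorship .........
After op 5 (move_left): buffer="nzsftlhol" (len 9), cursors c1@0 c2@3 c3@5, authorship .........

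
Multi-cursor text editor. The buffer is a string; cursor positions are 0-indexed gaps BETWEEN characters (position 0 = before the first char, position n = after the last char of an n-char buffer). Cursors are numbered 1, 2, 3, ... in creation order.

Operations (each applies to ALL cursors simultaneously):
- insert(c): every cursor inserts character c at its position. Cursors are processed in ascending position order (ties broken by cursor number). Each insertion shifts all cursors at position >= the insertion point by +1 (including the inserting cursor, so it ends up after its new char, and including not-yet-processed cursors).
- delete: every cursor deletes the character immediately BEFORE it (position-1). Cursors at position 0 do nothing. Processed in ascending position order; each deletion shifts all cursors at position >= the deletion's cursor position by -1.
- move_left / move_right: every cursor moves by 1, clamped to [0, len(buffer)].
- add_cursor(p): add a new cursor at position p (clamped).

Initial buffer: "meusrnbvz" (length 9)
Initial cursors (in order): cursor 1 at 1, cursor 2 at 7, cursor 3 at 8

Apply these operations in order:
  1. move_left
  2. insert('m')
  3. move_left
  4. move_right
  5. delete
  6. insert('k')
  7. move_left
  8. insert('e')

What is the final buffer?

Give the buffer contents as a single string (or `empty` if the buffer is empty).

After op 1 (move_left): buffer="meusrnbvz" (len 9), cursors c1@0 c2@6 c3@7, authorship .........
After op 2 (insert('m')): buffer="mmeusrnmbmvz" (len 12), cursors c1@1 c2@8 c3@10, authorship 1......2.3..
After op 3 (move_left): buffer="mmeusrnmbmvz" (len 12), cursors c1@0 c2@7 c3@9, authorship 1......2.3..
After op 4 (move_right): buffer="mmeusrnmbmvz" (len 12), cursors c1@1 c2@8 c3@10, authorship 1......2.3..
After op 5 (delete): buffer="meusrnbvz" (len 9), cursors c1@0 c2@6 c3@7, authorship .........
After op 6 (insert('k')): buffer="kmeusrnkbkvz" (len 12), cursors c1@1 c2@8 c3@10, authorship 1......2.3..
After op 7 (move_left): buffer="kmeusrnkbkvz" (len 12), cursors c1@0 c2@7 c3@9, authorship 1......2.3..
After op 8 (insert('e')): buffer="ekmeusrnekbekvz" (len 15), cursors c1@1 c2@9 c3@12, authorship 11......22.33..

Answer: ekmeusrnekbekvz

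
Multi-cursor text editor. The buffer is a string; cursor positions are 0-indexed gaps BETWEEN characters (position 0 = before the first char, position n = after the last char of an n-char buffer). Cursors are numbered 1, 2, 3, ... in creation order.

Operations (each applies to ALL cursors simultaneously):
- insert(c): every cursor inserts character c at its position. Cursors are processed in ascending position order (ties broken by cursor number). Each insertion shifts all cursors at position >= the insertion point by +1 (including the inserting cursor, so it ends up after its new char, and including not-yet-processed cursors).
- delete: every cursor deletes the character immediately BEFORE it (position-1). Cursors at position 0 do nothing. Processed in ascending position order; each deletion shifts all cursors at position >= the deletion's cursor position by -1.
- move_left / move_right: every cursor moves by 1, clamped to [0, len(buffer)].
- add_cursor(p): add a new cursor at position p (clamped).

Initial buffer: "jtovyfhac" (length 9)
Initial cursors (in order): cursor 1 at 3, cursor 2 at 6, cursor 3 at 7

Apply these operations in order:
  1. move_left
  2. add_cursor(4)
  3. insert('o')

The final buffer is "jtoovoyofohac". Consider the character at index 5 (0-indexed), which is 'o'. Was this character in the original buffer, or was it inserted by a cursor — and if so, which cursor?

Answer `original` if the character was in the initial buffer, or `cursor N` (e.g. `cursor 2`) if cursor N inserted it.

After op 1 (move_left): buffer="jtovyfhac" (len 9), cursors c1@2 c2@5 c3@6, authorship .........
After op 2 (add_cursor(4)): buffer="jtovyfhac" (len 9), cursors c1@2 c4@4 c2@5 c3@6, authorship .........
After op 3 (insert('o')): buffer="jtoovoyofohac" (len 13), cursors c1@3 c4@6 c2@8 c3@10, authorship ..1..4.2.3...
Authorship (.=original, N=cursor N): . . 1 . . 4 . 2 . 3 . . .
Index 5: author = 4

Answer: cursor 4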